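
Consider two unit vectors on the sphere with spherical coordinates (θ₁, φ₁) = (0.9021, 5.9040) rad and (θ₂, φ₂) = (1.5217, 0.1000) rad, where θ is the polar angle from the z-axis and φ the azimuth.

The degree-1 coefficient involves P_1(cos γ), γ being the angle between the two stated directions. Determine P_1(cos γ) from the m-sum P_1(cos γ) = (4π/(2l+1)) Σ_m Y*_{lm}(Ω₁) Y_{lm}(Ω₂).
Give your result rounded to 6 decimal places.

0.725845

Expand P_1 via completeness: Σ_{m} conj(Y_{1,m}) at Ω₁ times Y_{1,m} at Ω₂ —
  [-1]  conj(Y_{1,-1})(Ω₁) = (0.251829, -0.100346) ; Y_{1,-1}(Ω₂) = (0.343354, -0.034450) ; Δ = (0.083010, -0.043130)
  [+0]  conj(Y_{1,0})(Ω₁) = (0.302916, -0.000000) ; Y_{1,0}(Ω₂) = (0.023979, 0.000000) ; Δ = (0.007264, 0.000000)
  [+1]  conj(Y_{1,1})(Ω₁) = (-0.251829, -0.100346) ; Y_{1,1}(Ω₂) = (-0.343354, -0.034450) ; Δ = (0.083010, 0.043130)
Accumulated sum (0.173283, 0.000000); after 4π/(2l+1) scaling, (0.725845, 0.000000) ⇒ P_1 = 0.725845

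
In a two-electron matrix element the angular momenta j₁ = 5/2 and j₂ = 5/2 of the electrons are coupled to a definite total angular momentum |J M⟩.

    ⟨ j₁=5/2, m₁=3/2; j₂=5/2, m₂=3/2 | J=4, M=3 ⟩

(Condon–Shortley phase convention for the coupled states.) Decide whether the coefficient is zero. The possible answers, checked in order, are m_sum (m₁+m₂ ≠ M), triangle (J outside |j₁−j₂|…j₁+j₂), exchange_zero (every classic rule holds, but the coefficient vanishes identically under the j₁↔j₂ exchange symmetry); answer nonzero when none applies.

exchange_zero

m-sum: m₁+m₂ = 3/2+3/2 = 3, M = 3  ✓
triangle: |j₁−j₂| = 0 ≤ J = 4 ≤ j₁+j₂ = 5  ✓
exchange: j₁=j₂ and m₁=m₂, and (−1)^(j₁+j₂−J) = (−1)^1 = −1 forces ⟨j₁m₁;j₂m₂|JM⟩ = −⟨j₂m₂;j₁m₁|JM⟩ = −⟨j₁m₁;j₂m₂|JM⟩ ⇒ the coefficient vanishes identically
Racah sum check: Σ_k collapses to 0 ⇒ CG = 0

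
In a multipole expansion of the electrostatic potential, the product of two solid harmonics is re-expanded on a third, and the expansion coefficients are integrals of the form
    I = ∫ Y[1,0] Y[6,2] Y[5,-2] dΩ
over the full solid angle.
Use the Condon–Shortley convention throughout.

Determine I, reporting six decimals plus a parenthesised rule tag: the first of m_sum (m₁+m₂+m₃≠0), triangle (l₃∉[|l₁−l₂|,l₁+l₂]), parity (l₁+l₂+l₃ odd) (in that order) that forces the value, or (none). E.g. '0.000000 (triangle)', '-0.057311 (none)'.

Checks pass: Σm=0; 12 even; l₃=5∈[5,7].
(2·1+1)(2·6+1)(2·5+1) = 429
Δ: 2! 0! 10! / 13! → 1/858
sum: t=1:−1/14400 = -1/14400
3j²(1 6 5; 0 0 0) = Δ·Π!·Σ² = 6/143  (sign +1)
sum: t=1:−1/30240 = -1/30240
3j²(1 6 5; 0 2 -2) = Δ·Π!·Σ² = 16/429  (sign +1)
combine: 4πI² = 429·6/143·16/429 = 96/143
take √, sign +1: I = 0.23113338
No selection rule forces the value: the integral is nonzero (none).

0.231133 (none)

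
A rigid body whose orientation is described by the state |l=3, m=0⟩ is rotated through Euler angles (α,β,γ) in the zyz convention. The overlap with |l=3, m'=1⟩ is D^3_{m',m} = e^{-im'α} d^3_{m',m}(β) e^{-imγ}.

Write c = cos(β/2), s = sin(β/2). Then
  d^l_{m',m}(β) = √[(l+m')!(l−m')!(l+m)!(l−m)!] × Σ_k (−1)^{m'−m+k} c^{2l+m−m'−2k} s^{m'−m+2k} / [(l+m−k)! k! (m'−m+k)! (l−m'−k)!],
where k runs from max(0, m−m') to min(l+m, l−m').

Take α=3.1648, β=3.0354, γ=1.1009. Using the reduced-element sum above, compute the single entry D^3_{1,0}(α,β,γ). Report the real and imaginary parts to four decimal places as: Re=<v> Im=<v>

Re=0.1810 Im=-0.0042

D^3_{1,0}(3.1648,3.0354,1.1009) = e^{-i·1·3.1648}·d^3_{1,0}(3.0354)·e^{-i·0·1.1009}. Compute d first:
Half-angle: c=0.053071, s=0.998591. N=√(24·2·6·6)=41.569219
The bounds max(0,m−m')=0 and min(l+m,l−m')=2 give 3 terms
  k=0: (−1)^1·41.5692/(12)·0.0531^5·0.9986^1 = -0.000001
  k=1: (−1)^2·41.5692/(4)·0.0531^3·0.9986^3 = +0.001547
  k=2: (−1)^3·41.5692/(12)·0.0531^1·0.9986^5 = -0.182553
d^3_{1,0}(3.0354) = -0.000001 +0.001547 -0.182553 = -0.181007
D = (-0.999731+0.023205i)·(-0.181007)·(+1.000000+0.000000i) = +0.180959-0.004200i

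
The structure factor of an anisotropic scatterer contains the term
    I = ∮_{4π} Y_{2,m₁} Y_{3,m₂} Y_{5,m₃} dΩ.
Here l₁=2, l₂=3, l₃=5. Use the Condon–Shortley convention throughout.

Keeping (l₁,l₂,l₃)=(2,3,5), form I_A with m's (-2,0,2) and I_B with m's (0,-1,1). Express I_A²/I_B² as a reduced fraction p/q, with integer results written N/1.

7/18

l's match ⇒ only the (l;m) 3-j factors differ between A and B.
A: triangle coeff Δ(2,3,5) = 1/2310; Σ_t [0,0]: t=0:+1/864 = 1/864; (3j)²=1/66 [(2 3 5; -2 0 2)], sign=-1
B: triangle coeff Δ(2,3,5) = 1/2310; Σ_t [0,0]: t=0:+1/192 = 1/192; (3j)²=3/77 [(2 3 5; 0 -1 1)], sign=+1
I_A²/I_B² = (1/66)/(3/77) = 7/18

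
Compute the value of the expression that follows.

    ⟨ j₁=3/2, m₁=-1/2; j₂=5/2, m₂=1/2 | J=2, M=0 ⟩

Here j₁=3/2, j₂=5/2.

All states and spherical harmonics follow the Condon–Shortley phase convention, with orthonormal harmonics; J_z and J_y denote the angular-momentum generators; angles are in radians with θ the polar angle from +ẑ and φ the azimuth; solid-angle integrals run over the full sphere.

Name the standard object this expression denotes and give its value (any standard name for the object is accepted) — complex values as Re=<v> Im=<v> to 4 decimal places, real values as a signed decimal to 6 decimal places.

This is a Clebsch–Gordan (vector-coupling) coefficient.
triangle: 2!×1!×3!/7! = 12/5040
(j±m)!: 1!×2!×3!×2!×2!×2! = 96
prefactor² = (2J+1)×Δ×N² = 8/7
  k=1: −1/(1!×1!×1!×2!×0!×1!) = -1/2
  k=2: +1/(2!×0!×0!×1!×1!×2!) = 1/4
Σ = -1/4  ⇒  CG² = 8/7×(-1/4)² = 1/14
CG = −√(1/14) = -0.267261

Clebsch–Gordan coefficient, −√(1/14) ≈ -0.267261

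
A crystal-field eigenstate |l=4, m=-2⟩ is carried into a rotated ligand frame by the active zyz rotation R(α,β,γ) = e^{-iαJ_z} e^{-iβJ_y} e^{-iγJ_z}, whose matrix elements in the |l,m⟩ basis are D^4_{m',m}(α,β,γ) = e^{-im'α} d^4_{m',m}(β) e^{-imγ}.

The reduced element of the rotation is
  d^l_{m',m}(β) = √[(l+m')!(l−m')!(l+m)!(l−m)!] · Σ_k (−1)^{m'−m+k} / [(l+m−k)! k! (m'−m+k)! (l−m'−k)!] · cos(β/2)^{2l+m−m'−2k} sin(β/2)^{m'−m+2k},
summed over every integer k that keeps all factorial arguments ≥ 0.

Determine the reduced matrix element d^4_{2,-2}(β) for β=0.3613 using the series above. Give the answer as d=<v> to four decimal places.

d^4_{2,-2}(β=0.3613) via the finite sum:
Half-angle: c=0.983727, s=0.179669. N=√(720·2·2·720)=1440.000000
Admissible k: 0..2 (factorial args all ≥0)
  k=0: (−1)^4·1440.0000/(96)·0.9837^4·0.1797^4 = +0.014638
  k=1: (−1)^5·1440.0000/(120)·0.9837^2·0.1797^6 = -0.000391
  k=2: (−1)^6·1440.0000/(1440)·0.9837^0·0.1797^8 = +0.000001
d^4_{2,-2}(0.3613) = +0.014638 -0.000391 +0.000001 = +0.014248

d=0.0142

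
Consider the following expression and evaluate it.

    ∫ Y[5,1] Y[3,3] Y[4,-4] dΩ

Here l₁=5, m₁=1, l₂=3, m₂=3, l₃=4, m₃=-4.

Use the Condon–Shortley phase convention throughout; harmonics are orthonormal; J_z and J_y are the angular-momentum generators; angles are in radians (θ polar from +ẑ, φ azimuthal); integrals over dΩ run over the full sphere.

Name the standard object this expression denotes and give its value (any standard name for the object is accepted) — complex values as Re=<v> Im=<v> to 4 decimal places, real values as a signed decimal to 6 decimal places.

Gaunt coefficient, +0.050679

This is a Gaunt coefficient — the integral of a triple product of spherical harmonics over the sphere.
m-sum 0 ✓  L=12 even ✓  2≤4≤8 ✓
Π(2lᵢ+1) = 11×7×9 = 693
triangle coeff Δ(5,3,4) = 1/180180
Σ_t [1,3]: t=1:−1/576 t=2:+1/144 t=3:−1/576 = 1/288
(3j)²=20/1001 [(5 3 4; 0 0 0)], sign=+1
Σ_t [4,4]: t=4:+1/34560 = 1/34560
(3j)²=1/429 [(5 3 4; 1 3 -4)], sign=+1
⇒ 4πI² = 60/1859
I = (+1)√(60/1859/(4π)) = 0.05067935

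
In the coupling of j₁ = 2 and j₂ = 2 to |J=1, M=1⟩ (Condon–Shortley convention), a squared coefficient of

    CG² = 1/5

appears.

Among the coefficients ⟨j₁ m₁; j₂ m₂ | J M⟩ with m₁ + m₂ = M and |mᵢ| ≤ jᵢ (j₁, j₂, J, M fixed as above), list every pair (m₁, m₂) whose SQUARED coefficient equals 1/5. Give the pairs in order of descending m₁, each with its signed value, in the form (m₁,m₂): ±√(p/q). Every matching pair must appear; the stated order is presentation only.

(2,-1): +√(1/5); (-1,2): −√(1/5)

Admissible pairs with m₁+m₂ = M = 1: (-1,2), (0,1), (1,0), (2,-1)
  (m₁,m₂)=(2,-1): CG² = 1/5, CG = +√(1/5)   ← matches the target
  (m₁,m₂)=(1,0): CG² = 3/10, CG = −√(3/10)
  (m₁,m₂)=(0,1): CG² = 3/10, CG = +√(3/10)
  (m₁,m₂)=(-1,2): CG² = 1/5, CG = −√(1/5)   ← matches the target
Pairs with CG² = 1/5: (2,-1): +√(1/5); (-1,2): −√(1/5)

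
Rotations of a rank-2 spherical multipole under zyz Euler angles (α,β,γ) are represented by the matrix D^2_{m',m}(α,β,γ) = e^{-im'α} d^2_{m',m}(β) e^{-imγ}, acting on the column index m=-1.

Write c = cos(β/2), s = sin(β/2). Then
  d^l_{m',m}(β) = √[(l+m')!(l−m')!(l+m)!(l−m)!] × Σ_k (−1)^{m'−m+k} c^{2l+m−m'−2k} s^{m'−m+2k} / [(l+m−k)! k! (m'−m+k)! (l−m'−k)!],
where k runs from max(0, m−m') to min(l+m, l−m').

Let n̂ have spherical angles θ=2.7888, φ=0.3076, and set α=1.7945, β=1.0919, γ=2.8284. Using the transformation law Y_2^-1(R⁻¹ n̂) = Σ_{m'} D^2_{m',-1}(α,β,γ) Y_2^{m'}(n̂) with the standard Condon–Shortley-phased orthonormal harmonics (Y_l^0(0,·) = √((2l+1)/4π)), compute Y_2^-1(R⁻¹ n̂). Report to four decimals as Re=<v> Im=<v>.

Re=0.2863 Im=0.0210

Need the full column D^2_{m',-1} for m'=−2..2 at α=1.7945, β=1.0919, γ=2.8284.
cos(β/2)=0.854634, sin(β/2)=0.519230
d^2_{-2,-1}: single k=1 term ⇒ +0.648233;  D = +0.642403+0.086741i
d^2_{-1,-1}: k∈[0..1] ⇒ +0.533484 -0.590748 = -0.057263;  D = +0.005118+0.057034i
d^2_{0,-1}: k∈[0..1] ⇒ -0.793920 +0.293046 = -0.500874;  D = +0.476509-0.154318i
d^2_{1,-1}: k∈[0..1] ⇒ +0.590748 -0.072684 = +0.518063;  D = +0.264975+0.445172i
d^2_{2,-1}: single k=0 term ⇒ -0.239271;  D = -0.173333+0.164943i
Y_2^{m'}(θ=2.7888,φ=0.3076) and Σ D·Y over m':
  (+0.6424+0.0867i)·(+0.0377-0.0266i)  (+0.0051+0.0570i)·(-0.2387+0.0758i)  (+0.4765-0.1543i)·(+0.5178+0.0000i)  (+0.2650+0.4452i)·(+0.2387+0.0758i)  (-0.1733+0.1649i)·(+0.0377+0.0266i)
Y_2^-1(R⁻¹ n̂) = +0.286281+0.021005i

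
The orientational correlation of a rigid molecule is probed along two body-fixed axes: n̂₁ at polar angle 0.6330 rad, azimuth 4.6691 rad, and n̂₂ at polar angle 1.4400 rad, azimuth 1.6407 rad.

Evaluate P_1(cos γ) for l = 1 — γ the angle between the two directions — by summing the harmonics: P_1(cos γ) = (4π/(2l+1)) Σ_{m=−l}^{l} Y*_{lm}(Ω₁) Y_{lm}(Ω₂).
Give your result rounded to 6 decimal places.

Summing Y*_{l m}(θ₁,φ₁)·Y_{l m}(θ₂,φ₂) over m ∈ [−1, 1]; prefactor 4π/(2·1+1) = 4.188790:
  m=-1: Y*=-0.00884 - 0.20419j  Y=-0.02393 - 0.34171j  product -0.06956 + 0.00791j
  m=+0: Y*=0.39394 + 0.00000j  Y=0.06373 + 0.00000j  product 0.02510 + 0.00000j
  m=+1: Y*=0.00884 - 0.20419j  Y=0.02393 - 0.34171j  product -0.06956 - 0.00791j
Total Σ_m = -0.11402 + 0.00000j. Multiply by 4.188790: -0.47760 + 0.00000j. P_1(cos γ) = -0.477605

-0.477605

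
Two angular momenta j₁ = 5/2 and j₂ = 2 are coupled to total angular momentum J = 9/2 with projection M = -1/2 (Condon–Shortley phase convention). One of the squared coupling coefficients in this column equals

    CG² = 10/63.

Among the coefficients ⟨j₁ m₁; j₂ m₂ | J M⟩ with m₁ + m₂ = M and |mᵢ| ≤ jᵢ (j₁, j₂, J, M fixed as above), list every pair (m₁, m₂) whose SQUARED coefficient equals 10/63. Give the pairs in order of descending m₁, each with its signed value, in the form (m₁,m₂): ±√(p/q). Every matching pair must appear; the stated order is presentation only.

(-3/2,1): +√(10/63)

Admissible pairs with m₁+m₂ = M = -1/2: (-5/2,2), (-3/2,1), (-1/2,0), (1/2,-1), (3/2,-2)
  (m₁,m₂)=(3/2,-2): CG² = 5/126, CG = +√(5/126)
  (m₁,m₂)=(1/2,-1): CG² = 20/63, CG = +√(20/63)
  (m₁,m₂)=(-1/2,0): CG² = 10/21, CG = +√(10/21)
  (m₁,m₂)=(-3/2,1): CG² = 10/63, CG = +√(10/63)   ← matches the target
  (m₁,m₂)=(-5/2,2): CG² = 1/126, CG = +√(1/126)
Pairs with CG² = 10/63: (-3/2,1): +√(10/63)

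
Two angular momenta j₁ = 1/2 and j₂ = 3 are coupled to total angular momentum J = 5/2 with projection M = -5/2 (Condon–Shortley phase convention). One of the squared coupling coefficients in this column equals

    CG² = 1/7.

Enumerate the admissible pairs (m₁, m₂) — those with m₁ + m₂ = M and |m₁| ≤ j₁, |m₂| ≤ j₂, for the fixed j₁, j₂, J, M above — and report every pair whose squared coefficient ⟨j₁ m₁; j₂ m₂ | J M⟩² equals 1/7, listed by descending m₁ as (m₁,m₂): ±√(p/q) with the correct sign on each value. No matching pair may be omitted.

(-1/2,-2): −√(1/7)

Admissible pairs with m₁+m₂ = M = -5/2: (-1/2,-2), (1/2,-3)
  (m₁,m₂)=(1/2,-3): CG² = 6/7, CG = +√(6/7)
  (m₁,m₂)=(-1/2,-2): CG² = 1/7, CG = −√(1/7)   ← matches the target
Pairs with CG² = 1/7: (-1/2,-2): −√(1/7)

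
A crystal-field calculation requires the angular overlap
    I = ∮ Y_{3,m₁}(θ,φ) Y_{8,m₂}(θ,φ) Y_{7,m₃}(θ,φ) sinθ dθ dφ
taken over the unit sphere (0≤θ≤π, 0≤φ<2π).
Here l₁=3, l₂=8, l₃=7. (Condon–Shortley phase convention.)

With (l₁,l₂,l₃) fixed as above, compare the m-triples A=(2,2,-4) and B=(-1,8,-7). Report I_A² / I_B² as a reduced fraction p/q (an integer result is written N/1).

l's match ⇒ only the (l;m) 3-j factors differ between A and B.
A: triangle coeff Δ(3,8,7) = 1/5290740; Σ_t [0,1]: t=0:+1/174182400 t=1:−1/26127360 = -17/522547200; (3j)²=935/62244 [(3 8 7; 2 2 -4)], sign=+1
B: triangle coeff Δ(3,8,7) = 1/5290740; Σ_t [4,4]: t=4:+1/22992076800 = 1/22992076800; (3j)²=91/2907 [(3 8 7; -1 8 -7)], sign=+1
I_A²/I_B² = (935/62244)/(91/2907) = 15895/33124

15895/33124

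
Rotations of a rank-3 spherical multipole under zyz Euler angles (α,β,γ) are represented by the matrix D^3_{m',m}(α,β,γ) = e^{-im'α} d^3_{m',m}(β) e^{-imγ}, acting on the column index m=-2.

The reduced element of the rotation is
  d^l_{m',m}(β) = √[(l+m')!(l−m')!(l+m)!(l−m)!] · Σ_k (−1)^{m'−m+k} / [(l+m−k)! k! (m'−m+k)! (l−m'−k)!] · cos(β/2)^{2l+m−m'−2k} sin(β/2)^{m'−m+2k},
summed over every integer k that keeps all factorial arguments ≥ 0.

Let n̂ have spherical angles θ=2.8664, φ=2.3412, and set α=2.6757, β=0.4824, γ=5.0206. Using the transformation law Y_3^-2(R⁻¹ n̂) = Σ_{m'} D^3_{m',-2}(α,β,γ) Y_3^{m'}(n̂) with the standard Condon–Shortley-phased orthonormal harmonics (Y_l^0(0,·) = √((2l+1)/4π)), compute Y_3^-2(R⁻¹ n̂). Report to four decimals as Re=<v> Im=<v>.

Need the full column D^3_{m',-2} for m'=−3..3 at α=2.6757, β=0.4824, γ=5.0206.
cos(β/2)=0.971052, sin(β/2)=0.238868
d^3_{-3,-2}: single k=1 term ⇒ +0.505180;  D = +0.358693-0.355734i
d^3_{-2,-2}: k∈[0..1] ⇒ +0.838407 -0.253662 = +0.584745;  D = -0.555907+0.181366i
d^3_{-1,-2}: k∈[0..1] ⇒ -0.652185 +0.078928 = -0.573257;  D = -0.566774-0.085966i
d^3_{0,-2}: k∈[0..1] ⇒ +0.277873 -0.016814 = +0.261059;  D = -0.213012-0.150923i
d^3_{1,-2}: k∈[0..1] ⇒ -0.078928 +0.002388 = -0.076540;  D = -0.035919-0.067588i
d^3_{2,-2}: k∈[0..1] ⇒ +0.015349 -0.000186 = +0.015163;  D = -0.000342-0.015160i
d^3_{3,-2}: single k=0 term ⇒ -0.001850;  D = +0.000793-0.001671i
Y_3^{m'}(θ=2.8664,φ=2.3412) and Σ D·Y over m':
  (+0.3587-0.3557i)·(+0.0062-0.0056i)  (-0.5559+0.1814i)·(+0.0022-0.0726i)  (-0.5668-0.0860i)·(-0.2221-0.2288i)  (-0.2130-0.1509i)·(-0.5857+0.0000i)  (-0.0359-0.0676i)·(+0.2221-0.2288i)  (-0.0003-0.0152i)·(+0.0022+0.0726i)  (+0.0008-0.0017i)·(-0.0062-0.0056i)
Y_3^-2(R⁻¹ n̂) = +0.220748+0.266853i

Re=0.2207 Im=0.2669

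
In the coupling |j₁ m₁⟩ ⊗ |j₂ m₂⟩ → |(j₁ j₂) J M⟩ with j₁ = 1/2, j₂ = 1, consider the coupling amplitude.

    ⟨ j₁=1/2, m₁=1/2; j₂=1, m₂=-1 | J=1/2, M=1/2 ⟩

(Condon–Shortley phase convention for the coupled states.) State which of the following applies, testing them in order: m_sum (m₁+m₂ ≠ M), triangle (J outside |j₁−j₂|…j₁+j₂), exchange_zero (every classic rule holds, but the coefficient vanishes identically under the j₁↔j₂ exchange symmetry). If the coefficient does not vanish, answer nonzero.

m-sum: m₁+m₂ = 1/2+(-1) = -1/2, M = 1/2  ✗ ⇒ coefficient is 0

m_sum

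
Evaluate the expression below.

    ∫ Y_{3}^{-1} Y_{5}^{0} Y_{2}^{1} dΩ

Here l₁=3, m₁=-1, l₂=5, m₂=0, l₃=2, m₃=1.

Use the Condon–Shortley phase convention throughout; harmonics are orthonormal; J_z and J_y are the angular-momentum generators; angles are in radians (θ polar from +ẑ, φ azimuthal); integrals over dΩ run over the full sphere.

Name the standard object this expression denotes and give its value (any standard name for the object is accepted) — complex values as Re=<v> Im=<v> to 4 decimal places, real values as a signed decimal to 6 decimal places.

Gaunt coefficient, +0.169433

This is a Gaunt coefficient — the integral of a triple product of spherical harmonics over the sphere.
m-sum 0 ✓  L=10 even ✓  2≤2≤8 ✓
Π(2lᵢ+1) = 7×11×5 = 385
triangle coeff Δ(3,5,2) = 1/2310
Σ_t [3,3]: t=3:−1/144 = -1/144
(3j)²=10/231 [(3 5 2; 0 0 0)], sign=-1
Σ_t [4,4]: t=4:+1/288 = 1/288
(3j)²=5/231 [(3 5 2; -1 0 1)], sign=-1
⇒ 4πI² = 250/693
I = (+1)√(250/693/(4π)) = 0.16943318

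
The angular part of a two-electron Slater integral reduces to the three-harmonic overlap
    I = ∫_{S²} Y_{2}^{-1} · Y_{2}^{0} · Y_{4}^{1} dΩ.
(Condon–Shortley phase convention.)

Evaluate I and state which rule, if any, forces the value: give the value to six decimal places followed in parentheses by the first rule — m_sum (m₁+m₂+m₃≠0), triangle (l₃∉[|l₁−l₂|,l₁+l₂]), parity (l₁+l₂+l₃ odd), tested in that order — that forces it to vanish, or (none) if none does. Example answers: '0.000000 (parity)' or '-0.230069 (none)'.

Rules hold: Σm=0, L=8 even, 0≤4≤4.
N = 5·5·9 = 225
Δ = 0!·4!·4!/9! = 1/630
Racah Σ t=0..0: t=0:+1/16 = 1/16
⇒ 3j(2 2 4; 0 0 0)² = 2/35, sgn +1
Racah Σ t=0..0: t=0:+1/24 = 1/24
⇒ 3j(2 2 4; -1 0 1)² = 1/21, sgn -1
4πI² = N·(3j₀)²·(3jₘ)² = 30/49
I = -1·√(0.612245/4π) = -0.22072812
No selection rule forces the value: the integral is nonzero (none).

-0.220728 (none)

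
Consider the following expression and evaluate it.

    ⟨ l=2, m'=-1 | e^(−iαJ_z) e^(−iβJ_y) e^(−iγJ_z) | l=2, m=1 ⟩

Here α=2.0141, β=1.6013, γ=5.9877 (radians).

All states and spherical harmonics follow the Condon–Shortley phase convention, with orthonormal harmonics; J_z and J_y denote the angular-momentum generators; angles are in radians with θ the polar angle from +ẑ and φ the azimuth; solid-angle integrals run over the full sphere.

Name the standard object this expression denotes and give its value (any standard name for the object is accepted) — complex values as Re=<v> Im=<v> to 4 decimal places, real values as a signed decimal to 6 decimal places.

Wigner D-matrix element, Re=-0.3258 Im=0.3577

This is a Wigner D-matrix element — the rotation-matrix element ⟨l m'| R(α,β,γ) |l m⟩ in the angular-momentum basis.
Split into d^2_{-1,1}(β=1.6013) × two z-phases.
c=cos(1.601300/2)=0.696240, s=sin(1.601300/2)=0.717809; N=√[1·6·6·1]=6.000000
k∈{2,3} keeps every argument non-negative
  k=2: (−1)^0·6.0000/(2)·0.6962^2·0.7178^2 = +0.749302
  k=3: (−1)^1·6.0000/(6)·0.6962^0·0.7178^4 = -0.265482
d^2_{-1,1}(1.6013) = +0.749302 -0.265482 = +0.483820
Phases: e^{-i·(-1)·2.0141}=-0.428926+0.903340i, e^{-i·(1)·5.9877}=+0.956661+0.291204i ⇒ D=-0.325801+0.357681i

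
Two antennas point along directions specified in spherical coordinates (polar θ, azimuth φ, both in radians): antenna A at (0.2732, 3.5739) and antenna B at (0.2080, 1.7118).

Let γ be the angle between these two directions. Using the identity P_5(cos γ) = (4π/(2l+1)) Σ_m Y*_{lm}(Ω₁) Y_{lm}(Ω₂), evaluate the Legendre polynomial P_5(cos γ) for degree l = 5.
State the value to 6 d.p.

0.151582

Term-by-term m-sum for l=5 (normalisation 4π/11 = 1.142397):
  m=-5: Y*=0.00037 - 0.00055j  Y=-0.00011 - 0.00013j  product -0.00000 + 0.00000j
  m=-4: Y*=-0.00118 + 0.00740j  Y=0.00221 - 0.00140j  product 0.00001 + 0.00002j
  m=-3: Y*=-0.01350 - 0.04805j  Y=0.00952 + 0.02116j  product 0.00089 - 0.00074j
  m=-2: Y*=0.13735 + 0.16104j  Y=-0.12715 + 0.03684j  product -0.02340 - 0.01542j
  m=-1: Y*=-0.47652 - 0.21987j  Y=-0.06362 - 0.44818j  product -0.06823 + 0.22755j
  m=+0: Y*=0.47941 + 0.00000j  Y=0.65528 + 0.00000j  product 0.31415 + 0.00000j
  m=+1: Y*=0.47652 - 0.21987j  Y=0.06362 - 0.44818j  product -0.06823 - 0.22755j
  m=+2: Y*=0.13735 - 0.16104j  Y=-0.12715 - 0.03684j  product -0.02340 + 0.01542j
  m=+3: Y*=0.01350 - 0.04805j  Y=-0.00952 + 0.02116j  product 0.00089 + 0.00074j
  m=+4: Y*=-0.00118 - 0.00740j  Y=0.00221 + 0.00140j  product 0.00001 - 0.00002j
  m=+5: Y*=-0.00037 - 0.00055j  Y=0.00011 - 0.00013j  product -0.00000 - 0.00000j
Total Σ_m = 0.13269 - 0.00000j. Multiply by 1.142397: 0.15158 - 0.00000j. P_5(cos γ) = 0.151582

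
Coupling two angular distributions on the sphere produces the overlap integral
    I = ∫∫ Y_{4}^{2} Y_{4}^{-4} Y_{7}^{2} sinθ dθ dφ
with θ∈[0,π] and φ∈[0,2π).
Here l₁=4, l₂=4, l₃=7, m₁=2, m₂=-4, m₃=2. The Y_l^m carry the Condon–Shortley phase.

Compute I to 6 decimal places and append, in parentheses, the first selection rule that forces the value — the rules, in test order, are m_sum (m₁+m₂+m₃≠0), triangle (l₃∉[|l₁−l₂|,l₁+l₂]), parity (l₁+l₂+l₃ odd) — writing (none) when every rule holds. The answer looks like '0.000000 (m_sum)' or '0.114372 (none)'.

l₁+l₂+l₃=15 is odd: 3j(l;000)=0 ⇒ I=0

0.000000 (parity)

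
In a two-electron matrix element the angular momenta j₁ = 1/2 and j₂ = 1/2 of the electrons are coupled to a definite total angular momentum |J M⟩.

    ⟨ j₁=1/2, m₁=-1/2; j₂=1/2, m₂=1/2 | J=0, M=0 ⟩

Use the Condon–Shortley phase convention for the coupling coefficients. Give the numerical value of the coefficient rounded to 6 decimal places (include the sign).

-0.707107  (= −√(1/2))

√[1·1!0!0!/2! · 0!1!1!0!0!0!] = √(1/2)
  +(−1)^1/∏(1,0,0,0,0,0)! = -1  (running -1)
⟨..|..⟩ = √(1/2)·(-1) = -0.707107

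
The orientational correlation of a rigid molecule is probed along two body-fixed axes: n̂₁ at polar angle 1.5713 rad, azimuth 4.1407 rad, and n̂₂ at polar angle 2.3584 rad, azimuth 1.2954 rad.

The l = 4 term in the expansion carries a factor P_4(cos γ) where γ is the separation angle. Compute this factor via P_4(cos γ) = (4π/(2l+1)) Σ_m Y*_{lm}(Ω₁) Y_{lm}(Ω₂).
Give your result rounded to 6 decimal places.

-0.425544

Addition theorem: P_4(cos γ) = (4π/9) Σ_m Y*_{lm}(Ω₁) Y_{lm}(Ω₂), m = −4…4:
  term(m=-4) = +0.018253-0.044964i   from Y*(Ω₁)=-0.290453-0.333875i, Y(Ω₂)=+0.049586+0.097808i
  term(m=-3) = -0.000124+0.000152i   from Y*(Ω₁)=-0.000624+0.000091i, Y(Ω₂)=+0.229088-0.211122i
  term(m=-2) = -0.116234+0.078261i   from Y*(Ω₁)=+0.138667-0.304429i, Y(Ω₂)=-0.356932-0.219226i
  term(m=-1) = +0.000083-0.000025i   from Y*(Ω₁)=-0.000387-0.000601i, Y(Ω₂)=-0.033154+0.117328i
  term(m=+0) = -0.108732+0.000000i   from Y*(Ω₁)=+0.317356-0.000000i, Y(Ω₂)=-0.342618+0.000000i
  term(m=+1) = +0.000083+0.000025i   from Y*(Ω₁)=+0.000387-0.000601i, Y(Ω₂)=+0.033154+0.117328i
  term(m=+2) = -0.116234-0.078261i   from Y*(Ω₁)=+0.138667+0.304429i, Y(Ω₂)=-0.356932+0.219226i
  term(m=+3) = -0.000124-0.000152i   from Y*(Ω₁)=+0.000624+0.000091i, Y(Ω₂)=-0.229088-0.211122i
  term(m=+4) = +0.018253+0.044964i   from Y*(Ω₁)=-0.290453+0.333875i, Y(Ω₂)=+0.049586-0.097808i
Σ over m = -0.304774+0.000000i; ×(4π/9) → -0.425544+0.000000i. Real part: -0.425544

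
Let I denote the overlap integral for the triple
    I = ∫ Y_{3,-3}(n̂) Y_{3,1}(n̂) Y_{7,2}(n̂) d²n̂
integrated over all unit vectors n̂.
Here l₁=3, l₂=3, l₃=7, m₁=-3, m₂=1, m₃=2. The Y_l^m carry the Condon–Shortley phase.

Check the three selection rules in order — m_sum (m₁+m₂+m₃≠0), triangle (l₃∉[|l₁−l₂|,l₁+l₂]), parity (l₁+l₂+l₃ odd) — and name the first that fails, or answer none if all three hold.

m₁+m₂+m₃ = -3 + 1 + 2 = 0  ✓
triangle: need |l₁−l₂| ≤ l₃ ≤ l₁+l₂ = [0,6]; l₃=7 is outside  ✗
parity: l₁+l₂+l₃ = 13 is odd

triangle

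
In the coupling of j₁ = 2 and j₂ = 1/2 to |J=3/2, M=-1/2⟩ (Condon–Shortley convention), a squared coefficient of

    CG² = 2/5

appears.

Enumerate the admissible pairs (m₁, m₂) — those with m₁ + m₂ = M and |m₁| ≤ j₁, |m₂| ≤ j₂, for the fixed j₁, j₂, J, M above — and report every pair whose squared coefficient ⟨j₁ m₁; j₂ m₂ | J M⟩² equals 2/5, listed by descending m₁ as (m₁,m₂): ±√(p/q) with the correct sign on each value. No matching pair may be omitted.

(0,-1/2): +√(2/5)

Admissible pairs with m₁+m₂ = M = -1/2: (-1,1/2), (0,-1/2)
  (m₁,m₂)=(0,-1/2): CG² = 2/5, CG = +√(2/5)   ← matches the target
  (m₁,m₂)=(-1,1/2): CG² = 3/5, CG = −√(3/5)
Pairs with CG² = 2/5: (0,-1/2): +√(2/5)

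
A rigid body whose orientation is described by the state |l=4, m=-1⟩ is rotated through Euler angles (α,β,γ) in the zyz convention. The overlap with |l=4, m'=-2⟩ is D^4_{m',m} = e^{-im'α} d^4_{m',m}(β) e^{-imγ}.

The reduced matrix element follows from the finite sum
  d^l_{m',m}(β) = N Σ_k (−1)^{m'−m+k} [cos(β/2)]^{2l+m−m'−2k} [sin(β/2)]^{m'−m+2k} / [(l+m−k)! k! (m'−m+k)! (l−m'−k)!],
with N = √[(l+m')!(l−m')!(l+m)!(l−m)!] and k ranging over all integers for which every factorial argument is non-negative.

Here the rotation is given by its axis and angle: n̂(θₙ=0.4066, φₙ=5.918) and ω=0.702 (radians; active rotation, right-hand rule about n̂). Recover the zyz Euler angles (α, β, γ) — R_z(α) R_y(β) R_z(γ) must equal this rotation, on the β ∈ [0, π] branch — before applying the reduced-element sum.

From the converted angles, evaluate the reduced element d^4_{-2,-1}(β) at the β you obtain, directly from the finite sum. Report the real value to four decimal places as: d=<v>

Axis–angle → zyz. n̂ = (sinθₙcosφₙ, sinθₙsinφₙ, cosθₙ) = (+0.369409, -0.141238, +0.918471), ω = 0.7020.
R = I cosω + sinω [n̂]ₓ + (1−cosω) n̂n̂ᵀ gives
  R = [+0.795819, -0.605435, -0.010979; +0.580762, +0.768269, -0.269217; +0.171429, +0.207872, +0.963017]
β = atan2(√(R₁₃²+R₂₃²), R₃₃) = 0.272813; α = atan2(R₂₃, R₁₃) mod 2π = 4.671630; γ = atan2(R₃₂, −R₃₁) mod 2π = 2.260408
d^4_{-2,-1}(β=0.2728) via the finite sum:
Half-angle: c=0.990711, s=0.135984. N=√(2·720·6·120)=1018.233765
k∈{1,2,3} keeps every argument non-negative
  k=1: (−1)^0·1018.2338/(240)·0.9907^7·0.1360^1 = +0.540446
  k=2: (−1)^1·1018.2338/(48)·0.9907^5·0.1360^3 = -0.050910
  k=3: (−1)^2·1018.2338/(72)·0.9907^3·0.1360^5 = +0.000639
d^4_{-2,-1}(0.2728) = +0.540446 -0.050910 +0.000639 = +0.490175

d=0.4902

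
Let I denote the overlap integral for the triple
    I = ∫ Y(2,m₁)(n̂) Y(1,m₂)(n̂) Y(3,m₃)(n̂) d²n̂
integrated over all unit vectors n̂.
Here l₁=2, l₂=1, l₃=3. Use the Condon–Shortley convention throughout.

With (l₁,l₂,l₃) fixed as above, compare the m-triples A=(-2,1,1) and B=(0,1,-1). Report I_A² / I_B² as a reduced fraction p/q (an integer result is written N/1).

Same 2,1,3: normalisation and zero-m 3j drop out of the ratio.
A: Δ: 0! 4! 2! / 7! → 1/105; sum: t=0:+1/48 = 1/48; 3j²(2 1 3; -2 1 1) = Δ·Π!·Σ² = 1/105  (sign +1)
B: Δ: 0! 4! 2! / 7! → 1/105; sum: t=0:+1/8 = 1/8; 3j²(2 1 3; 0 1 -1) = Δ·Π!·Σ² = 2/35  (sign +1)
I_A²/I_B² = (1/105)/(2/35) = 1/6

1/6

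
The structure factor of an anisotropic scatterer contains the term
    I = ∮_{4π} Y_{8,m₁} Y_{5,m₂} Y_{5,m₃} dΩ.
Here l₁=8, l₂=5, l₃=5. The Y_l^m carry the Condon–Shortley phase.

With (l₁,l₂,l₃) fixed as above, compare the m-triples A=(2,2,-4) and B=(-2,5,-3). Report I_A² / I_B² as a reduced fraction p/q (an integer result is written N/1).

147/20

Same 8,5,5: normalisation and zero-m 3j drop out of the ratio.
A: Δ: 8! 8! 2! / 19! → 1/37413090; sum: t=5:−1/7257600 t=6:+1/58060800 = -1/8294400; 3j²(8 5 5; 2 2 -4) = Δ·Π!·Σ² = 1029/92378  (sign +1)
B: Δ: 8! 8! 2! / 19! → 1/37413090; sum: t=8:+1/116121600 = 1/116121600; 3j²(8 5 5; -2 5 -3) = Δ·Π!·Σ² = 70/46189  (sign +1)
I_A²/I_B² = (1029/92378)/(70/46189) = 147/20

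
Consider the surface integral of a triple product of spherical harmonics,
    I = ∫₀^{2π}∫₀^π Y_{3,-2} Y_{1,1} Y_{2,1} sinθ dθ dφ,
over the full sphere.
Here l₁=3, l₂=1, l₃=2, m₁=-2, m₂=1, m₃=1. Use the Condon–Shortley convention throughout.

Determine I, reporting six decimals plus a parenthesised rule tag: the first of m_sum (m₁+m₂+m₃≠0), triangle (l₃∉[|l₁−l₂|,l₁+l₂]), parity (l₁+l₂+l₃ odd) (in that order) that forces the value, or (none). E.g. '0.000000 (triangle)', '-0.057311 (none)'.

0.261169 (none)

Rules hold: Σm=0, L=6 even, 2≤2≤4.
N = 7·3·5 = 105
Δ = 2!·4!·0!/7! = 1/105
Racah Σ t=1..1: t=1:−1/4 = -1/4
⇒ 3j(3 1 2; 0 0 0)² = 3/35, sgn -1
Racah Σ t=2..2: t=2:+1/12 = 1/12
⇒ 3j(3 1 2; -2 1 1)² = 2/21, sgn -1
4πI² = N·(3j₀)²·(3jₘ)² = 6/7
I = +1·√(0.857143/4π) = 0.26116903
No selection rule forces the value: the integral is nonzero (none).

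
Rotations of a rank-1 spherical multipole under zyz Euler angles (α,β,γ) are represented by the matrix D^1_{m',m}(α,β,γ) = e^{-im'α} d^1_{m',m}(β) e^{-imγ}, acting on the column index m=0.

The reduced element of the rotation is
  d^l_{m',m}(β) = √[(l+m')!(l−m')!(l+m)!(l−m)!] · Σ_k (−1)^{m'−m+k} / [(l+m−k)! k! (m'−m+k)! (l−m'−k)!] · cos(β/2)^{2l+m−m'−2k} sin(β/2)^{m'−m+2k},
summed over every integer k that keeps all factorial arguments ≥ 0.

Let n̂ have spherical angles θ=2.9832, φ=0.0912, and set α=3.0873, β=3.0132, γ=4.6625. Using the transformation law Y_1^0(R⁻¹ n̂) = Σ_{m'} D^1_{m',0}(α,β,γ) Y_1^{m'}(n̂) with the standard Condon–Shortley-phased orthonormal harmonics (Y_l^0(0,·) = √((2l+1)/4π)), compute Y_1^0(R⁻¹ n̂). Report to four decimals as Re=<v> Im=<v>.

Re=0.4688 Im=0.0000

Need the full column D^1_{m',0} for m'=−1..1 at α=3.0873, β=3.0132, γ=4.6625.
cos(β/2)=0.064152, sin(β/2)=0.997940
d^1_{-1,0}: single k=1 term ⇒ +0.090538;  D = -0.090405+0.004913i
d^1_{0,0}: k∈[0..1] ⇒ +0.004116 -0.995884 = -0.991769;  D = -0.991769+0.000000i
d^1_{1,0}: single k=0 term ⇒ -0.090538;  D = +0.090405+0.004913i
Y_1^{m'}(θ=2.9832,φ=0.0912) and Σ D·Y over m':
  (-0.0904+0.0049i)·(+0.0543-0.0050i)  (-0.9918+0.0000i)·(-0.4825+0.0000i)  (+0.0904+0.0049i)·(-0.0543-0.0050i)
Y_1^0(R⁻¹ n̂) = +0.468751+0.000000i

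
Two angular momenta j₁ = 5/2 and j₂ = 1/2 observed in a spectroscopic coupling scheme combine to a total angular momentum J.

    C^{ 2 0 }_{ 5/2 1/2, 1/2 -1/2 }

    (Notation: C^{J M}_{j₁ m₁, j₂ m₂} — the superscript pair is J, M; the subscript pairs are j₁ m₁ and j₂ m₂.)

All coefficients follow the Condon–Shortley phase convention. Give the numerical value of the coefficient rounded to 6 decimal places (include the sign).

j₁+j₂−J=1  J+j₁−j₂=4  J−j₁+j₂=0  j₁+j₂+J+1=6
(j₁±m₁, j₂±m₂, J±M) = (3,2,0,1,2,2)
P² = 8
sum k=0..0:
  [0] +1/4 = 1/4
S = 1/4
C² = P²·S² = 1/2 ; C = +0.707107

+√(1/2) ≈ +0.707107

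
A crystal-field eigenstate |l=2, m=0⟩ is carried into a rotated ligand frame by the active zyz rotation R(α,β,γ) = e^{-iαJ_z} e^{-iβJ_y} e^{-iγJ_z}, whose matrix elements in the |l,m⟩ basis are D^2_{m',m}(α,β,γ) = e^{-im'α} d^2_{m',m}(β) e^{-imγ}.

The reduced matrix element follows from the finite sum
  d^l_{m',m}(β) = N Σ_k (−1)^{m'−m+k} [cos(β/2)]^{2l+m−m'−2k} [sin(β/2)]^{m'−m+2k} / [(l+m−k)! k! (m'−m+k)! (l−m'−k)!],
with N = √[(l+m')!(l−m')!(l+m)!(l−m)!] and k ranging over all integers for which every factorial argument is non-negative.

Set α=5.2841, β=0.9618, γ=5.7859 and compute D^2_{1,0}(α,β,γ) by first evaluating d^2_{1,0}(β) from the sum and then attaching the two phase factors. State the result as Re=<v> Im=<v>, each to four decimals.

Split into d^2_{1,0}(β=0.9618) × two z-phases.
c=cos(0.961800/2)=0.886579, s=sin(0.961800/2)=0.462577; N=√[6·1·2·2]=4.898979
k∈{0,1} keeps every argument non-negative
  k=0: (−1)^1·4.8990/(2)·0.8866^3·0.4626^1 = -0.789609
  k=1: (−1)^2·4.8990/(2)·0.8866^1·0.4626^3 = +0.214954
d^2_{1,0}(0.9618) = -0.789609 +0.214954 = -0.574655
D = (+0.541072+0.840976i)·(-0.574655)·(+1.000000+0.000000i) = -0.310930-0.483271i

Re=-0.3109 Im=-0.4833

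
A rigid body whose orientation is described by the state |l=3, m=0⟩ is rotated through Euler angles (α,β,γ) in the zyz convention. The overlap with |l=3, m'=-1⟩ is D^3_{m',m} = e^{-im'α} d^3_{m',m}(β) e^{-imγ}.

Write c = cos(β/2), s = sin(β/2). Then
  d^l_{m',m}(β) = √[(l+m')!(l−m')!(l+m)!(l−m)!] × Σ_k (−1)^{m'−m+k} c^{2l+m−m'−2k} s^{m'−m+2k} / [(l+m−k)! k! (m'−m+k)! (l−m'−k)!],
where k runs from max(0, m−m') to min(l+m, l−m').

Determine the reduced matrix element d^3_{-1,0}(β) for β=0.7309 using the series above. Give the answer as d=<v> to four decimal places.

d^3_{-1,0}(β=0.7309) via the finite sum:
c=cos(0.730900/2)=0.933963, s=sin(0.730900/2)=0.357370; N=√[2·24·6·6]=41.569219
k∈{1,2,3} keeps every argument non-negative
  k=1: (−1)^0·41.5692/(12)·0.9340^5·0.3574^1 = +0.879745
  k=2: (−1)^1·41.5692/(4)·0.9340^3·0.3574^3 = -0.386415
  k=3: (−1)^2·41.5692/(12)·0.9340^1·0.3574^5 = +0.018859
d^3_{-1,0}(0.7309) = +0.879745 -0.386415 +0.018859 = +0.512188

d=0.5122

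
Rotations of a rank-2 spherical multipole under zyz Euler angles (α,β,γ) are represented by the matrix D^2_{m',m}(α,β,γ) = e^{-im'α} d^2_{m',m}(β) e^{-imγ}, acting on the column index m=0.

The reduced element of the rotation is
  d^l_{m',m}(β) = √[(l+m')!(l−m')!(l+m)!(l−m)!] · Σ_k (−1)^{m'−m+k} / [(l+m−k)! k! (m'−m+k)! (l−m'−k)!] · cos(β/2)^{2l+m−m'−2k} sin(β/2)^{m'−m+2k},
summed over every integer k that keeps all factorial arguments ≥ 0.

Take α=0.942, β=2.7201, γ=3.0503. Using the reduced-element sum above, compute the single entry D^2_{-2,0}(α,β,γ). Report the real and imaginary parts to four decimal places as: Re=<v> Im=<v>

Re=-0.0316 Im=0.0975

Split into d^2_{-2,0}(β=2.7201) × two z-phases.
c=cos(2.720100/2)=0.209190, s=sin(2.720100/2)=0.977875; N=√[1·24·2·2]=9.797959
k: max(0,(0)−(-2))=2 … min(2+(0),2−(-2))=2
  k=2: (−1)^0·9.7980/(4)·0.2092^2·0.9779^2 = +0.102500
d^2_{-2,0}(2.7201) = +0.102500
D = (-0.308108+0.951351i)·(+0.102500)·(+1.000000+0.000000i) = -0.031581+0.097513i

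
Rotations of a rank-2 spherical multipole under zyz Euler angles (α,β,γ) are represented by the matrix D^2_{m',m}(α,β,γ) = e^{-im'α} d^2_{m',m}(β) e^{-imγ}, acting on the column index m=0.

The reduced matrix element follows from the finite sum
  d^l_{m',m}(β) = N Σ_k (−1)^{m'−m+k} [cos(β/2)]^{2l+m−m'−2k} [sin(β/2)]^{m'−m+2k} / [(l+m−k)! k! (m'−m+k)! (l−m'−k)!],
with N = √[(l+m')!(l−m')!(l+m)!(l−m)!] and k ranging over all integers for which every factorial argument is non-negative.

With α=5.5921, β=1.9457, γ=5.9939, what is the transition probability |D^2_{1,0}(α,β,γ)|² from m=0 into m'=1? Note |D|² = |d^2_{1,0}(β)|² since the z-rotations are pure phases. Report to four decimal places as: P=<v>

P=0.1742

Split into d^2_{1,0}(β=1.9457) × two z-phases.
Half-angle: c=0.562946, s=0.826493. N=√(6·1·2·2)=4.898979
Admissible k: 0..1 (factorial args all ≥0)
  k=0: (−1)^1·4.8990/(2)·0.5629^3·0.8265^1 = -0.361174
  k=1: (−1)^2·4.8990/(2)·0.5629^1·0.8265^3 = +0.778504
d^2_{1,0}(1.9457) = -0.361174 +0.778504 = +0.417330
|D^2_{1,0}|² = |d^2_{1,0}(β)|² = (+0.417330)² = 0.174165 (the z-rotation phases have unit modulus)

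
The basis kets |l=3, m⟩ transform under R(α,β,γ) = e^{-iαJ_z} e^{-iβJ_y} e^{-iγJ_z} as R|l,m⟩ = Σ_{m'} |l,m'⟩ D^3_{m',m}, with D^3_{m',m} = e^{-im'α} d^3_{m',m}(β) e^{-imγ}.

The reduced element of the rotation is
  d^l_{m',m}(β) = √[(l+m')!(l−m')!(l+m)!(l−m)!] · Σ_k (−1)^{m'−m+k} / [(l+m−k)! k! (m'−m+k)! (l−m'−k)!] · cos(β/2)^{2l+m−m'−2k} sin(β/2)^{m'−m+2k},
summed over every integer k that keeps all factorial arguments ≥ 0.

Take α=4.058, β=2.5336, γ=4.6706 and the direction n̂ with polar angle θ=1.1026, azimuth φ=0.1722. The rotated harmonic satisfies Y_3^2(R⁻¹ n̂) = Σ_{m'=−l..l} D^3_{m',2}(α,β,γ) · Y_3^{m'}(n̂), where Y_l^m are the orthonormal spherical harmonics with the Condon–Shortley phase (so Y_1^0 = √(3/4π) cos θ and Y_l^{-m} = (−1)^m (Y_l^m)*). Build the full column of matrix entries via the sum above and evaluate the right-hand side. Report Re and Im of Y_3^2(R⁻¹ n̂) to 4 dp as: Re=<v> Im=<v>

Re=-0.2390 Im=0.2397

Need the full column D^3_{m',2} for m'=−3..3 at α=4.0580, β=2.5336, γ=4.6706.
cos(β/2)=0.299336, sin(β/2)=0.954148
d^3_{-3,2}: single k=5 term ⇒ +0.579846;  D = -0.552420+0.176220i
d^3_{-2,2}: k∈[4..5] ⇒ +0.371321 -0.754561 = -0.383239;  D = -0.129825+0.360580i
d^3_{-1,2}: k∈[3..4] ⇒ +0.147351 -0.748578 = -0.601227;  D = -0.324852-0.505910i
d^3_{0,2}: k∈[2..3] ⇒ +0.040034 -0.406762 = -0.366728;  D = +0.365448+0.030615i
d^3_{1,2}: k∈[1..2] ⇒ +0.007251 -0.147351 = -0.140100;  D = -0.094257+0.103651i
d^3_{2,2}: k∈[0..1] ⇒ +0.000719 -0.036546 = -0.035826;  D = -0.006359-0.035257i
d^3_{3,2}: single k=0 term ⇒ -0.005617;  D = +0.004992+0.002573i
Y_3^{m'}(θ=1.1026,φ=0.1722) and Σ D·Y over m':
  (-0.5524+0.1762i)·(+0.2578-0.1464i)  (-0.1298+0.3606i)·(+0.3457-0.1240i)  (-0.3249-0.5059i)·(+0.0052-0.0009i)  (+0.3654+0.0306i)·(-0.3337+0.0000i)  (-0.0943+0.1037i)·(-0.0052-0.0009i)  (-0.0064-0.0353i)·(+0.3457+0.1240i)  (+0.0050+0.0026i)·(-0.2578-0.1464i)
Y_3^2(R⁻¹ n̂) = -0.239038+0.239713i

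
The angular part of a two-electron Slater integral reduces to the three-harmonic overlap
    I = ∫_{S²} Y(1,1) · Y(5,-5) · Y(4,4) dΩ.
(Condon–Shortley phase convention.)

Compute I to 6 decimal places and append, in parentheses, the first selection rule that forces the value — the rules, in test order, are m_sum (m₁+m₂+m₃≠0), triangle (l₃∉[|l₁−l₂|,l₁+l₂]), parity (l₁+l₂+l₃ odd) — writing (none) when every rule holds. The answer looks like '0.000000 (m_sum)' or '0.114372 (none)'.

m-sum 0 ✓  L=10 even ✓  4≤4≤6 ✓
Π(2lᵢ+1) = 3×11×9 = 297
triangle coeff Δ(1,5,4) = 1/495
Σ_t [1,1]: t=1:−1/576 = -1/576
(3j)²=5/99 [(1 5 4; 0 0 0)], sign=-1
Σ_t [0,0]: t=0:+1/80640 = 1/80640
(3j)²=1/11 [(1 5 4; 1 -5 4)], sign=+1
⇒ 4πI² = 15/11
I = (-1)√(15/11/(4π)) = -0.32941575
No selection rule forces the value: the integral is nonzero (none).

-0.329416 (none)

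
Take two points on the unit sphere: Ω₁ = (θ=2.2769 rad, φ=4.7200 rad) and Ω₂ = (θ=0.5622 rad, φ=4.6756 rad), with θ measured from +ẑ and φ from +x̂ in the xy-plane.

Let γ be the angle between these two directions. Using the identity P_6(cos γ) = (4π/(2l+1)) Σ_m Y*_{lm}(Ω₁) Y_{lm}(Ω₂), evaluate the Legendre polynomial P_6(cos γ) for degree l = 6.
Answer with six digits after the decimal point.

Expand P_6 via completeness: Σ_{m} conj(Y_{6,m}) at Ω₁ times Y_{6,m} at Ω₂ —
  m=-6: (-0.093653, -0.004280) × (-0.010813, -0.002426) = (0.001002, 0.000274)  (running Σ = (0.001002, 0.000274))
  m=-5: (-0.010537, 0.276749) × (-0.011145, 0.059906) = (-0.016462, -0.003716)  (running Σ = (-0.015459, -0.003442))
  m=-4: (0.434087, 0.013219) × (0.195879, 0.029035) = (0.084645, 0.015193)  (running Σ = (0.069186, 0.011751))
  m=-3: (0.006935, -0.303688) × (0.044817, -0.404419) = (-0.122506, -0.016415)  (running Σ = (-0.053321, -0.004664))
  m=-2: (0.137388, 0.002091) × (-0.463820, -0.034189) = (-0.063652, -0.005667)  (running Σ = (-0.116973, -0.010331))
  m=-1: (0.002757, -0.362276) × (-0.002974, 0.080809) = (0.029267, 0.001300)  (running Σ = (-0.087705, -0.009031))
  m=0: (0.038748, -0.000000) × (-0.414260, 0.000000) = (-0.016052, 0.000000)  (running Σ = (-0.103757, -0.009031))
  m=1: (-0.002757, -0.362276) × (0.002974, 0.080809) = (0.029267, -0.001300)  (running Σ = (-0.074490, -0.010331))
  m=2: (0.137388, -0.002091) × (-0.463820, 0.034189) = (-0.063652, 0.005667)  (running Σ = (-0.138142, -0.004664))
  m=3: (-0.006935, -0.303688) × (-0.044817, -0.404419) = (-0.122506, 0.016415)  (running Σ = (-0.260649, 0.011751))
  m=4: (0.434087, -0.013219) × (0.195879, -0.029035) = (0.084645, -0.015193)  (running Σ = (-0.176004, -0.003442))
  m=5: (0.010537, 0.276749) × (0.011145, 0.059906) = (-0.016462, 0.003716)  (running Σ = (-0.192465, 0.000274))
  m=6: (-0.093653, 0.004280) × (-0.010813, 0.002426) = (0.001002, -0.000274)  (running Σ = (-0.191463, -0.000000))
Total Σ_m = (-0.191463, -0.000000). Multiply by 0.966644: (-0.185076, -0.000000). P_6(cos γ) = -0.185076

-0.185076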